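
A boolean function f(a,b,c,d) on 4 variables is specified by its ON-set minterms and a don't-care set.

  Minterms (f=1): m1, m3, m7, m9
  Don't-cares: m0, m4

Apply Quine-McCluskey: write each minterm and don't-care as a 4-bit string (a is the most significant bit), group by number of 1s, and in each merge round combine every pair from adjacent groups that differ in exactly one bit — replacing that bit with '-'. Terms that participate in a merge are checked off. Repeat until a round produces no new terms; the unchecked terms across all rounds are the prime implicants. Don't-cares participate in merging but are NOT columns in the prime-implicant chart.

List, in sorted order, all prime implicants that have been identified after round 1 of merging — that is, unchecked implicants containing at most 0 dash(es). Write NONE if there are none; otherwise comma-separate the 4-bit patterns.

[col 0] 0000*, 0001*, 0011*, 0100*, 0111*, 1001*
[col 1] -001, 0-00, 0-11, 00-1, 000-
Prime implicants: -001, 0-00, 0-11, 00-1, 000-

NONE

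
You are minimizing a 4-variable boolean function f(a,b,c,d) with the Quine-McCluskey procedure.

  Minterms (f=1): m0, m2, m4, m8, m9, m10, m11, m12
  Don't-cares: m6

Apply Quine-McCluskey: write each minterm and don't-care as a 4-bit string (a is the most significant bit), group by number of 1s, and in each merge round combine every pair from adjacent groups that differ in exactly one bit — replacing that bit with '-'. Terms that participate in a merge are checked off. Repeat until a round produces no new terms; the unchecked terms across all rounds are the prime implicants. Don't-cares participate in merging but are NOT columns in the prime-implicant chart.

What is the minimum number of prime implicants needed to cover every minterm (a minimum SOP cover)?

size-2^0 implicants → 0000(✓)  0010(✓)  0100(✓)  0110(✓)  1000(✓)  1001(✓)  1010(✓)  1011(✓)  1100(✓)
size-2^1 implicants → -000(✓)  -010(✓)  -100(✓)  0-00(✓)  0-10(✓)  00-0(✓)  01-0(✓)  1-00(✓)  10-0(✓)  10-1(✓)  100-(✓)  101-(✓)
size-2^2 implicants → --00  -0-0  0--0  10--
Unchecked terms (primes): --00, -0-0, 0--0, 10--
Minterm coverage:
  m0 ⊆ --00,-0-0,0--0
  m2 ⊆ -0-0,0--0
  m4 ⊆ --00,0--0
  m8 ⊆ --00,-0-0,10--
  m9 ⊆ 10-- [E]
  m10 ⊆ -0-0,10--
  m11 ⊆ 10-- [E]
  m12 ⊆ --00 [E]
E = {--00, 10--}
Petrick residual → -0-0
Cover = c'd' + b'd' + ab'  |cover|=3

3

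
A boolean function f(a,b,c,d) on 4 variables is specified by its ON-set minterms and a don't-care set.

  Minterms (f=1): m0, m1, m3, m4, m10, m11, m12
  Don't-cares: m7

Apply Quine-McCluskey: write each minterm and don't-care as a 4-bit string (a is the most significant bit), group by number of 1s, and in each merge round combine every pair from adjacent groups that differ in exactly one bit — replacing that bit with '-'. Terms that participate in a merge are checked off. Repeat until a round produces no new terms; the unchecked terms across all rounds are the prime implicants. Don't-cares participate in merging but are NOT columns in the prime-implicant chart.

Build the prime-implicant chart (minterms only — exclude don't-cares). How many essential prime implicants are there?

2

size-2^0 implicants → 0000(✓)  0001(✓)  0011(✓)  0100(✓)  0111(✓)  1010(✓)  1011(✓)  1100(✓)
size-2^1 implicants → -011  -100  0-00  0-11  00-1  000-  101-
Unchecked terms (primes): -011, -100, 0-00, 0-11, 00-1, 000-, 101-
Minterm coverage:
  m0 ⊆ 0-00,000-
  m1 ⊆ 00-1,000-
  m3 ⊆ -011,0-11,00-1
  m4 ⊆ -100,0-00
  m10 ⊆ 101- [E]
  m11 ⊆ -011,101-
  m12 ⊆ -100 [E]
E = {-100, 101-}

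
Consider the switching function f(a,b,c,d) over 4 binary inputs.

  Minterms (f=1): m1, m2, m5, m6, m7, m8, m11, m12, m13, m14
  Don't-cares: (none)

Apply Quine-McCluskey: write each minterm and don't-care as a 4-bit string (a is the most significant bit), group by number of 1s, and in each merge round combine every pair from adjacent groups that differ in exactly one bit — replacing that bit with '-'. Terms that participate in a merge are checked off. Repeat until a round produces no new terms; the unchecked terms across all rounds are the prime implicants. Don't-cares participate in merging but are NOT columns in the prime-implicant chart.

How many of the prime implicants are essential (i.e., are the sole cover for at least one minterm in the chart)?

[col 0] 0001*, 0010*, 0101*, 0110*, 0111*, 1000*, 1011, 1100*, 1101*, 1110*
[col 1] -101, -110, 0-01, 0-10, 01-1, 011-, 1-00, 11-0, 110-
Prime implicants: -101, -110, 0-01, 0-10, 01-1, 011-, 1-00, 1011, 11-0, 110-
PI chart (minterm → PIs covering it):
  1 | 0-01  (sole → essential)
  2 | 0-10  (sole → essential)
  5 | -101,0-01,01-1
  6 | -110,0-10,011-
  7 | 01-1,011-
  8 | 1-00  (sole → essential)
  11 | 1011  (sole → essential)
  12 | 1-00,11-0,110-
  13 | -101,110-
  14 | -110,11-0
Essential prime implicants: 0-01, 0-10, 1-00, 1011

4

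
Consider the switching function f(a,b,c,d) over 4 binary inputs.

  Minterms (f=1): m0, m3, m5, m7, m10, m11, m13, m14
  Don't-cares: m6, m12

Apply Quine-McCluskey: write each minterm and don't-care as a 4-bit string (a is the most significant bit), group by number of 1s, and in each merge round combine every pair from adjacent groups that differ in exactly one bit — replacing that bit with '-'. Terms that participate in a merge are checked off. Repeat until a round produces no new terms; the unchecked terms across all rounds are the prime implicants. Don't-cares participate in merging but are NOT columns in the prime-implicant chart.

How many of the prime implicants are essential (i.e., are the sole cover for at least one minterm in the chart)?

1

size-2^0 implicants → 0000  0011(✓)  0101(✓)  0110(✓)  0111(✓)  1010(✓)  1011(✓)  1100(✓)  1101(✓)  1110(✓)
size-2^1 implicants → -011  -101  -110  0-11  01-1  011-  1-10  101-  11-0  110-
Unchecked terms (primes): -011, -101, -110, 0-11, 0000, 01-1, 011-, 1-10, 101-, 11-0, 110-
Minterm coverage:
  m0 ⊆ 0000 [E]
  m3 ⊆ -011,0-11
  m5 ⊆ -101,01-1
  m7 ⊆ 0-11,01-1,011-
  m10 ⊆ 1-10,101-
  m11 ⊆ -011,101-
  m13 ⊆ -101,110-
  m14 ⊆ -110,1-10,11-0
E = {0000}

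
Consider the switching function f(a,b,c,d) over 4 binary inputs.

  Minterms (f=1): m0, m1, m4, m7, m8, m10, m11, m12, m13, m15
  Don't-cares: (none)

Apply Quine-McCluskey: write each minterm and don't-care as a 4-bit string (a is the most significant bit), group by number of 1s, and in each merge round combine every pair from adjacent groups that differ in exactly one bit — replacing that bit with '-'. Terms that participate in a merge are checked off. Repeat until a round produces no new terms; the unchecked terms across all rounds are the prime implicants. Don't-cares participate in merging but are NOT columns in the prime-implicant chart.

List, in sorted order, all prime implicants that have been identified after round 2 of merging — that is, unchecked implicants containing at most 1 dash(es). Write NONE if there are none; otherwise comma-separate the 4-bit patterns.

size-2^0 implicants → 0000(✓)  0001(✓)  0100(✓)  0111(✓)  1000(✓)  1010(✓)  1011(✓)  1100(✓)  1101(✓)  1111(✓)
size-2^1 implicants → -000(✓)  -100(✓)  -111  0-00(✓)  000-  1-00(✓)  1-11  10-0  101-  11-1  110-
size-2^2 implicants → --00
Unchecked terms (primes): --00, -111, 000-, 1-11, 10-0, 101-, 11-1, 110-

-111, 000-, 1-11, 10-0, 101-, 11-1, 110-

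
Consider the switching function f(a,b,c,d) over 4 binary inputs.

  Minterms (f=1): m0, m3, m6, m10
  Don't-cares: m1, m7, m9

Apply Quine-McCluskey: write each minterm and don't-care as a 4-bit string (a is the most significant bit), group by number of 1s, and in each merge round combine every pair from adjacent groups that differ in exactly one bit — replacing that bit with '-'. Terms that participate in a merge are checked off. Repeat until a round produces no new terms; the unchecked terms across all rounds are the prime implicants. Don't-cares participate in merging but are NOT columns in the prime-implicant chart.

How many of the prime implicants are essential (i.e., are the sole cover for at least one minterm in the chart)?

[col 0] 0000*, 0001*, 0011*, 0110*, 0111*, 1001*, 1010
[col 1] -001, 0-11, 00-1, 000-, 011-
Prime implicants: -001, 0-11, 00-1, 000-, 011-, 1010
PI chart (minterm → PIs covering it):
  0 | 000-  (sole → essential)
  3 | 0-11,00-1
  6 | 011-  (sole → essential)
  10 | 1010  (sole → essential)
Essential prime implicants: 000-, 011-, 1010

3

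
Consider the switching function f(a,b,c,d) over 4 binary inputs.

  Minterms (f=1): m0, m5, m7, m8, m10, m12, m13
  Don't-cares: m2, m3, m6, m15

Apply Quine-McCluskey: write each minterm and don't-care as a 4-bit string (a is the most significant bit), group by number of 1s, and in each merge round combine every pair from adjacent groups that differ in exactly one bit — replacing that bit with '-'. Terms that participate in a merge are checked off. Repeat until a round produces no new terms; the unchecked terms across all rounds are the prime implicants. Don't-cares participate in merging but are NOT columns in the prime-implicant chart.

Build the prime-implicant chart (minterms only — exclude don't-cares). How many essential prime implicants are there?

2

Round 0: 0000✓ 0010✓ 0011✓ 0101✓ 0110✓ 0111✓ 1000✓ 1010✓ 1100✓ 1101✓ 1111✓
Round 1: -000✓ -010✓ -101✓ -111✓ 0-10✓ 0-11✓ 00-0✓ 001-✓ 01-1✓ 011-✓ 1-00 10-0✓ 11-1✓ 110-
Round 2: -0-0 -1-1 0-1-
PIs = {-0-0, -1-1, 0-1-, 1-00, 110-}
Coverage chart:
  m0: -0-0 ←essential
  m5: -1-1 ←essential
  m7: -1-1,0-1-
  m8: -0-0,1-00
  m10: -0-0 ←essential
  m12: 1-00,110-
  m13: -1-1,110-
Essential: -0-0, -1-1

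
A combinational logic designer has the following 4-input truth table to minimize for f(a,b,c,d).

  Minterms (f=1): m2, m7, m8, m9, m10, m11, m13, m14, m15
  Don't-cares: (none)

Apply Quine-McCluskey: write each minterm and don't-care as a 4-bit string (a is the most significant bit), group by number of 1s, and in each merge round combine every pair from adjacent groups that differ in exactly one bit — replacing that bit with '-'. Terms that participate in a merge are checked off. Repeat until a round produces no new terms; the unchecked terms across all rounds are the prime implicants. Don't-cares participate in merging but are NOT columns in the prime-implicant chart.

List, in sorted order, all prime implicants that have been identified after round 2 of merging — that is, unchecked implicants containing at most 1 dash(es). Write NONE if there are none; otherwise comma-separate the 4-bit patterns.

[col 0] 0010*, 0111*, 1000*, 1001*, 1010*, 1011*, 1101*, 1110*, 1111*
[col 1] -010, -111, 1-01*, 1-10*, 1-11*, 10-0*, 10-1*, 100-*, 101-*, 11-1*, 111-*
[col 2] 1--1, 1-1-, 10--
Prime implicants: -010, -111, 1--1, 1-1-, 10--

-010, -111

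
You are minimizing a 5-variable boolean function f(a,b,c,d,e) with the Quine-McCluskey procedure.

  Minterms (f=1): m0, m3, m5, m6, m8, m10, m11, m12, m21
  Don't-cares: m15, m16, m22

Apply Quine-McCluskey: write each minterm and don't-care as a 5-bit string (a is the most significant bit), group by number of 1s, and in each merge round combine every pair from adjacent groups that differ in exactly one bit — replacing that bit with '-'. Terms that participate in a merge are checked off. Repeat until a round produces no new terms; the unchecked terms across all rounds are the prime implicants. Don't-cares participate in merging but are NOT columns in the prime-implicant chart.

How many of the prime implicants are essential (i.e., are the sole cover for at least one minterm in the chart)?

size-2^0 implicants → 00000(✓)  00011(✓)  00101(✓)  00110(✓)  01000(✓)  01010(✓)  01011(✓)  01100(✓)  01111(✓)  10000(✓)  10101(✓)  10110(✓)
size-2^1 implicants → -0000  -0101  -0110  0-000  0-011  01-00  01-11  010-0  0101-
Unchecked terms (primes): -0000, -0101, -0110, 0-000, 0-011, 01-00, 01-11, 010-0, 0101-
Minterm coverage:
  m0 ⊆ -0000,0-000
  m3 ⊆ 0-011 [E]
  m5 ⊆ -0101 [E]
  m6 ⊆ -0110 [E]
  m8 ⊆ 0-000,01-00,010-0
  m10 ⊆ 010-0,0101-
  m11 ⊆ 0-011,01-11,0101-
  m12 ⊆ 01-00 [E]
  m21 ⊆ -0101 [E]
E = {-0101, -0110, 0-011, 01-00}

4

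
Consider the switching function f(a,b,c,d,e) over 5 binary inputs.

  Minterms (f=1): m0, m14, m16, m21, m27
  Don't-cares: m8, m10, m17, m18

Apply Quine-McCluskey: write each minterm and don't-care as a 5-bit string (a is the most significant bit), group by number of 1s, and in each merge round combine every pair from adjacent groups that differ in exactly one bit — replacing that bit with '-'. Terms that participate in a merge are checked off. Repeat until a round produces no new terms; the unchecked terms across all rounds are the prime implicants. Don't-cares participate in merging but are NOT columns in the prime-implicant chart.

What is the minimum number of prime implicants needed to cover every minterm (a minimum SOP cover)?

4

[col 0] 00000*, 01000*, 01010*, 01110*, 10000*, 10001*, 10010*, 10101*, 11011
[col 1] -0000, 0-000, 01-10, 010-0, 10-01, 100-0, 1000-
Prime implicants: -0000, 0-000, 01-10, 010-0, 10-01, 100-0, 1000-, 11011
PI chart (minterm → PIs covering it):
  0 | -0000,0-000
  14 | 01-10  (sole → essential)
  16 | -0000,100-0,1000-
  21 | 10-01  (sole → essential)
  27 | 11011  (sole → essential)
Essential prime implicants: 01-10, 10-01, 11011
Petrick residual → -0000
Minimum SOP uses 4 PIs: b'c'd'e' + a'bde' + ab'd'e + abc'de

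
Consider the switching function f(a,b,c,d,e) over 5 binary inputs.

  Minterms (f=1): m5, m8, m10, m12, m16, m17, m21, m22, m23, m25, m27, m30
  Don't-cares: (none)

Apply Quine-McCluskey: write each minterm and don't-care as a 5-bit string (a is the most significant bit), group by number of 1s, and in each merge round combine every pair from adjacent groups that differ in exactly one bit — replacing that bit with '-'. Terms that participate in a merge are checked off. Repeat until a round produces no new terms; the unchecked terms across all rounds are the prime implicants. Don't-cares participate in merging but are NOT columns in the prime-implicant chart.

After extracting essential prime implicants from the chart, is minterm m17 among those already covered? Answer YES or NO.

YES

Round 0: 00101✓ 01000✓ 01010✓ 01100✓ 10000✓ 10001✓ 10101✓ 10110✓ 10111✓ 11001✓ 11011✓ 11110✓
Round 1: -0101 01-00 010-0 1-001 1-110 10-01 1000- 101-1 1011- 110-1
PIs = {-0101, 01-00, 010-0, 1-001, 1-110, 10-01, 1000-, 101-1, 1011-, 110-1}
Coverage chart:
  m5: -0101 ←essential
  m8: 01-00,010-0
  m10: 010-0 ←essential
  m12: 01-00 ←essential
  m16: 1000- ←essential
  m17: 1-001,10-01,1000-
  m21: -0101,10-01,101-1
  m22: 1-110,1011-
  m23: 101-1,1011-
  m25: 1-001,110-1
  m27: 110-1 ←essential
  m30: 1-110 ←essential
Essential: -0101, 01-00, 010-0, 1-110, 1000-, 110-1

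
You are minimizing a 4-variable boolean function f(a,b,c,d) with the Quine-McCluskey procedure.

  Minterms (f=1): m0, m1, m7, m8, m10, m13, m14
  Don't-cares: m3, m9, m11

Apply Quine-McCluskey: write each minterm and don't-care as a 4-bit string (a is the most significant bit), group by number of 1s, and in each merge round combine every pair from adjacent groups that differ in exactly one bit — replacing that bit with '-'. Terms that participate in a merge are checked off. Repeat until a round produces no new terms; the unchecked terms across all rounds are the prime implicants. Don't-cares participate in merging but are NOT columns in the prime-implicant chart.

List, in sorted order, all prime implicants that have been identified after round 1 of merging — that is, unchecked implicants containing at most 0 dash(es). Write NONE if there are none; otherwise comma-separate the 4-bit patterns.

NONE

size-2^0 implicants → 0000(✓)  0001(✓)  0011(✓)  0111(✓)  1000(✓)  1001(✓)  1010(✓)  1011(✓)  1101(✓)  1110(✓)
size-2^1 implicants → -000(✓)  -001(✓)  -011(✓)  0-11  00-1(✓)  000-(✓)  1-01  1-10  10-0(✓)  10-1(✓)  100-(✓)  101-(✓)
size-2^2 implicants → -0-1  -00-  10--
Unchecked terms (primes): -0-1, -00-, 0-11, 1-01, 1-10, 10--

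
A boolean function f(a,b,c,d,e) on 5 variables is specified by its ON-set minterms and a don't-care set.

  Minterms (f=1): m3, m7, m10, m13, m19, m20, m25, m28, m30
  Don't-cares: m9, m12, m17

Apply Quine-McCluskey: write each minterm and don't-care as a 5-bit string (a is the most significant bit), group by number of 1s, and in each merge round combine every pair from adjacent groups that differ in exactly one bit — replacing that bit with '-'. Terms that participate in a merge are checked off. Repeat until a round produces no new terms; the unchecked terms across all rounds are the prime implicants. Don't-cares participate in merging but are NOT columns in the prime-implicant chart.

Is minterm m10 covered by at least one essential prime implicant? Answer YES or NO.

[col 0] 00011*, 00111*, 01001*, 01010, 01100*, 01101*, 10001*, 10011*, 10100*, 11001*, 11100*, 11110*
[col 1] -0011, -1001, -1100, 00-11, 01-01, 0110-, 1-001, 1-100, 100-1, 111-0
Prime implicants: -0011, -1001, -1100, 00-11, 01-01, 01010, 0110-, 1-001, 1-100, 100-1, 111-0
PI chart (minterm → PIs covering it):
  3 | -0011,00-11
  7 | 00-11  (sole → essential)
  10 | 01010  (sole → essential)
  13 | 01-01,0110-
  19 | -0011,100-1
  20 | 1-100  (sole → essential)
  25 | -1001,1-001
  28 | -1100,1-100,111-0
  30 | 111-0  (sole → essential)
Essential prime implicants: 00-11, 01010, 1-100, 111-0

YES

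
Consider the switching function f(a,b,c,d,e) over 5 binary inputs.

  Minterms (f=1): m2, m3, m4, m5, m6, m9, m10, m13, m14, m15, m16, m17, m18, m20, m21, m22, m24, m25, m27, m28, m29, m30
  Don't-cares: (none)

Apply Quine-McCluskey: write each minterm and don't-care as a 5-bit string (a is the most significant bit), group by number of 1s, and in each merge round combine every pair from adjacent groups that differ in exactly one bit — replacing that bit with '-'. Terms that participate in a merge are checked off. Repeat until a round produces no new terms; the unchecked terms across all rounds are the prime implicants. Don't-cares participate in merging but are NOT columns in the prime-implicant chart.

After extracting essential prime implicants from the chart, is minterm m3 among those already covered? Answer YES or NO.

[col 0] 00010*, 00011*, 00100*, 00101*, 00110*, 01001*, 01010*, 01101*, 01110*, 01111*, 10000*, 10001*, 10010*, 10100*, 10101*, 10110*, 11000*, 11001*, 11011*, 11100*, 11101*, 11110*
[col 1] -0010*, -0100*, -0101*, -0110*, -1001*, -1101*, -1110*, 0-010*, 0-101*, 0-110*, 00-10*, 0001-, 001-0*, 0010-*, 01-01*, 01-10*, 011-1, 0111-, 1-000*, 1-001*, 1-100*, 1-101*, 1-110*, 10-00*, 10-01*, 10-10*, 100-0*, 1000-*, 101-0*, 1010-*, 11-00*, 11-01*, 110-1, 1100-*, 111-0*, 1110-*
[col 2] --101, --110, -0-10, -01-0, -010-, -1-01, 0--10, 1--00*, 1--01*, 1-00-*, 1-1-0, 1-10-*, 10--0, 10-0-*, 11-0-*
[col 3] 1--0-
Prime implicants: --101, --110, -0-10, -01-0, -010-, -1-01, 0--10, 0001-, 011-1, 0111-, 1--0-, 1-1-0, 10--0, 110-1
PI chart (minterm → PIs covering it):
  2 | -0-10,0--10,0001-
  3 | 0001-  (sole → essential)
  4 | -01-0,-010-
  5 | --101,-010-
  6 | --110,-0-10,-01-0,0--10
  9 | -1-01  (sole → essential)
  10 | 0--10  (sole → essential)
  13 | --101,-1-01,011-1
  14 | --110,0--10,0111-
  15 | 011-1,0111-
  16 | 1--0-,10--0
  17 | 1--0-  (sole → essential)
  18 | -0-10,10--0
  20 | -01-0,-010-,1--0-,1-1-0,10--0
  21 | --101,-010-,1--0-
  22 | --110,-0-10,-01-0,1-1-0,10--0
  24 | 1--0-  (sole → essential)
  25 | -1-01,1--0-,110-1
  27 | 110-1  (sole → essential)
  28 | 1--0-,1-1-0
  29 | --101,-1-01,1--0-
  30 | --110,1-1-0
Essential prime implicants: -1-01, 0--10, 0001-, 1--0-, 110-1

YES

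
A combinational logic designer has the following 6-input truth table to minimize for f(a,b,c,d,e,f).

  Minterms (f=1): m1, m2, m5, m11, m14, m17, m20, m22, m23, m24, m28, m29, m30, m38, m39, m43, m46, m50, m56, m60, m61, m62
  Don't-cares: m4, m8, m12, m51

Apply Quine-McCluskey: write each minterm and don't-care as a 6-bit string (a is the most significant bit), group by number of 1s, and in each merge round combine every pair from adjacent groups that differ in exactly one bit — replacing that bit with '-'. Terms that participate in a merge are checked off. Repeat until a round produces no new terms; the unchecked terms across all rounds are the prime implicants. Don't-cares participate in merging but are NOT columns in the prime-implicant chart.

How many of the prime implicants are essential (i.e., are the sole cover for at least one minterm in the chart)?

Round 0: 000001✓ 000010 000100✓ 000101✓ 001000✓ 001011✓ 001100✓ 001110✓ 010001✓ 010100✓ 010110✓ 010111✓ 011000✓ 011100✓ 011101✓ 011110✓ 100110✓ 100111✓ 101011✓ 101110✓ 110010✓ 110011✓ 111000✓ 111100✓ 111101✓ 111110✓
Round 1: -01011 -01110✓ -11000✓ -11100✓ -11101✓ -11110✓ 0-0001 0-0100✓ 0-1000✓ 0-1100✓ 0-1110✓ 00-100✓ 000-01 00010- 001-00✓ 0011-0✓ 01-100✓ 01-110✓ 0101-0✓ 01011- 011-00✓ 0111-0✓ 01110-✓ 1-1110✓ 10-110 10011- 11001- 111-00✓ 1111-0✓ 11110-✓
Round 2: --1110 -11-00 -111-0 -1110- 0--100 0-1-00 0-11-0 01-1-0
PIs = {--1110, -01011, -11-00, -111-0, -1110-, 0--100, 0-0001, 0-1-00, 0-11-0, 000-01, 000010, 00010-, 01-1-0, 01011-, 10-110, 10011-, 11001-}
Coverage chart:
  m1: 0-0001,000-01
  m2: 000010 ←essential
  m5: 000-01,00010-
  m11: -01011 ←essential
  m14: --1110,0-11-0
  m17: 0-0001 ←essential
  m20: 0--100,01-1-0
  m22: 01-1-0,01011-
  m23: 01011- ←essential
  m24: -11-00,0-1-00
  m28: -11-00,-111-0,-1110-,0--100,0-1-00,0-11-0,01-1-0
  m29: -1110- ←essential
  m30: --1110,-111-0,0-11-0,01-1-0
  m38: 10-110,10011-
  m39: 10011- ←essential
  m43: -01011 ←essential
  m46: --1110,10-110
  m50: 11001- ←essential
  m56: -11-00 ←essential
  m60: -11-00,-111-0,-1110-
  m61: -1110- ←essential
  m62: --1110,-111-0
Essential: -01011, -11-00, -1110-, 0-0001, 000010, 01011-, 10011-, 11001-

8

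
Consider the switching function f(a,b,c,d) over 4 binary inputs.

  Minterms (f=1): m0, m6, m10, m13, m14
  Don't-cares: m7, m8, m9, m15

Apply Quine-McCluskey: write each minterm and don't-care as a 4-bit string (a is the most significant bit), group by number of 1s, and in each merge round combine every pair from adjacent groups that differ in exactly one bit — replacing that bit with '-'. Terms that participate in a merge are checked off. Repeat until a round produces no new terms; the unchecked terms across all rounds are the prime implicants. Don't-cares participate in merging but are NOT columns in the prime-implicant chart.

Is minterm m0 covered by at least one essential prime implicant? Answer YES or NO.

size-2^0 implicants → 0000(✓)  0110(✓)  0111(✓)  1000(✓)  1001(✓)  1010(✓)  1101(✓)  1110(✓)  1111(✓)
size-2^1 implicants → -000  -110(✓)  -111(✓)  011-(✓)  1-01  1-10  10-0  100-  11-1  111-(✓)
size-2^2 implicants → -11-
Unchecked terms (primes): -000, -11-, 1-01, 1-10, 10-0, 100-, 11-1
Minterm coverage:
  m0 ⊆ -000 [E]
  m6 ⊆ -11- [E]
  m10 ⊆ 1-10,10-0
  m13 ⊆ 1-01,11-1
  m14 ⊆ -11-,1-10
E = {-000, -11-}

YES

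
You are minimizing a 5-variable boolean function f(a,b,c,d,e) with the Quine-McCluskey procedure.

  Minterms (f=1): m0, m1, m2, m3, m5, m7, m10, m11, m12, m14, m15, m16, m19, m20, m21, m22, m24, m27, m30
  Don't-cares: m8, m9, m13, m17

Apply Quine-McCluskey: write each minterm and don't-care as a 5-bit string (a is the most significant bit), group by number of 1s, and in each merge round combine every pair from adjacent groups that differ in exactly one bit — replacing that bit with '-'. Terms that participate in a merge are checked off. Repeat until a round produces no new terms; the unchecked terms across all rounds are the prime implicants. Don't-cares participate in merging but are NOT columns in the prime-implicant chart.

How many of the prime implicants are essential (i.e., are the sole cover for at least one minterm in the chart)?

size-2^0 implicants → 00000(✓)  00001(✓)  00010(✓)  00011(✓)  00101(✓)  00111(✓)  01000(✓)  01001(✓)  01010(✓)  01011(✓)  01100(✓)  01101(✓)  01110(✓)  01111(✓)  10000(✓)  10001(✓)  10011(✓)  10100(✓)  10101(✓)  10110(✓)  11000(✓)  11011(✓)  11110(✓)
size-2^1 implicants → -0000(✓)  -0001(✓)  -0011(✓)  -0101(✓)  -1000(✓)  -1011(✓)  -1110  0-000(✓)  0-001(✓)  0-010(✓)  0-011(✓)  0-101(✓)  0-111(✓)  00-01(✓)  00-11(✓)  000-0(✓)  000-1(✓)  0000-(✓)  0001-(✓)  001-1(✓)  01-00(✓)  01-01(✓)  01-10(✓)  01-11(✓)  010-0(✓)  010-1(✓)  0100-(✓)  0101-(✓)  011-0(✓)  011-1(✓)  0110-(✓)  0111-(✓)  1-000(✓)  1-011(✓)  1-110  10-00(✓)  10-01(✓)  100-1(✓)  1000-(✓)  101-0  1010-(✓)
size-2^2 implicants → --000  --011  -0-01  -00-1  -000-  0--01(✓)  0--11(✓)  0-0-0(✓)  0-0-1(✓)  0-00-(✓)  0-01-(✓)  0-1-1(✓)  00--1(✓)  000--(✓)  01--0(✓)  01--1(✓)  01-0-(✓)  01-1-(✓)  010--(✓)  011--(✓)  10-0-
size-2^3 implicants → 0---1  0-0--  01---
Unchecked terms (primes): --000, --011, -0-01, -00-1, -000-, -1110, 0---1, 0-0--, 01---, 1-110, 10-0-, 101-0
Minterm coverage:
  m0 ⊆ --000,-000-,0-0--
  m1 ⊆ -0-01,-00-1,-000-,0---1,0-0--
  m2 ⊆ 0-0-- [E]
  m3 ⊆ --011,-00-1,0---1,0-0--
  m5 ⊆ -0-01,0---1
  m7 ⊆ 0---1 [E]
  m10 ⊆ 0-0--,01---
  m11 ⊆ --011,0---1,0-0--,01---
  m12 ⊆ 01--- [E]
  m14 ⊆ -1110,01---
  m15 ⊆ 0---1,01---
  m16 ⊆ --000,-000-,10-0-
  m19 ⊆ --011,-00-1
  m20 ⊆ 10-0-,101-0
  m21 ⊆ -0-01,10-0-
  m22 ⊆ 1-110,101-0
  m24 ⊆ --000 [E]
  m27 ⊆ --011 [E]
  m30 ⊆ -1110,1-110
E = {--000, --011, 0---1, 0-0--, 01---}

5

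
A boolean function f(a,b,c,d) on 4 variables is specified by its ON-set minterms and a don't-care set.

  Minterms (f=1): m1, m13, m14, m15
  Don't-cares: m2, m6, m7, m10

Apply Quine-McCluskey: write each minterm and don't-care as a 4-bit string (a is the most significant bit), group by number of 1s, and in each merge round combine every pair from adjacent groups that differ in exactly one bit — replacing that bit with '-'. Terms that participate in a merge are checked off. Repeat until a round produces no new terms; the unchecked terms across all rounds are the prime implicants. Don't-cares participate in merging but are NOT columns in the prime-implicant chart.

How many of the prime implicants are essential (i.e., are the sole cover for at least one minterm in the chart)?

2

size-2^0 implicants → 0001  0010(✓)  0110(✓)  0111(✓)  1010(✓)  1101(✓)  1110(✓)  1111(✓)
size-2^1 implicants → -010(✓)  -110(✓)  -111(✓)  0-10(✓)  011-(✓)  1-10(✓)  11-1  111-(✓)
size-2^2 implicants → --10  -11-
Unchecked terms (primes): --10, -11-, 0001, 11-1
Minterm coverage:
  m1 ⊆ 0001 [E]
  m13 ⊆ 11-1 [E]
  m14 ⊆ --10,-11-
  m15 ⊆ -11-,11-1
E = {0001, 11-1}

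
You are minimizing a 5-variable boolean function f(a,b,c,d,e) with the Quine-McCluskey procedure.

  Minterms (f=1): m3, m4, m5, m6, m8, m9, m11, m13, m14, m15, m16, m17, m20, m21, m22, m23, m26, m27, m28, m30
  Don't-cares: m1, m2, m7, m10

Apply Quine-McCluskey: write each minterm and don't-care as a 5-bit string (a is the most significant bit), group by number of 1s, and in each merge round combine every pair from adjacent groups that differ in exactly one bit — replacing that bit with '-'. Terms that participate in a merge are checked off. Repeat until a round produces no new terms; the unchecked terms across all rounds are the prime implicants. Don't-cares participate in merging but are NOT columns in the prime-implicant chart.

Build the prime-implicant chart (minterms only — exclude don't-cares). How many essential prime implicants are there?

6

size-2^0 implicants → 00001(✓)  00010(✓)  00011(✓)  00100(✓)  00101(✓)  00110(✓)  00111(✓)  01000(✓)  01001(✓)  01010(✓)  01011(✓)  01101(✓)  01110(✓)  01111(✓)  10000(✓)  10001(✓)  10100(✓)  10101(✓)  10110(✓)  10111(✓)  11010(✓)  11011(✓)  11100(✓)  11110(✓)
size-2^1 implicants → -0001(✓)  -0100(✓)  -0101(✓)  -0110(✓)  -0111(✓)  -1010(✓)  -1011(✓)  -1110(✓)  0-001(✓)  0-010(✓)  0-011(✓)  0-101(✓)  0-110(✓)  0-111(✓)  00-01(✓)  00-10(✓)  00-11(✓)  000-1(✓)  0001-(✓)  001-0(✓)  001-1(✓)  0010-(✓)  0011-(✓)  01-01(✓)  01-10(✓)  01-11(✓)  010-0(✓)  010-1(✓)  0100-(✓)  0101-(✓)  011-1(✓)  0111-(✓)  1-100(✓)  1-110(✓)  10-00(✓)  10-01(✓)  1000-(✓)  101-0(✓)  101-1(✓)  1010-(✓)  1011-(✓)  11-10(✓)  1101-(✓)  111-0(✓)
size-2^2 implicants → --110  -0-01  -01-0(✓)  -01-1(✓)  -010-(✓)  -011-(✓)  -1-10  -101-  0--01(✓)  0--10(✓)  0--11(✓)  0-0-1(✓)  0-01-(✓)  0-1-1(✓)  0-11-(✓)  00--1(✓)  00-1-(✓)  001--(✓)  01--1(✓)  01-1-(✓)  010--  1-1-0  10-0-  101--(✓)
size-2^3 implicants → -01--  0---1  0--1-
Unchecked terms (primes): --110, -0-01, -01--, -1-10, -101-, 0---1, 0--1-, 010--, 1-1-0, 10-0-
Minterm coverage:
  m3 ⊆ 0---1,0--1-
  m4 ⊆ -01-- [E]
  m5 ⊆ -0-01,-01--,0---1
  m6 ⊆ --110,-01--,0--1-
  m8 ⊆ 010-- [E]
  m9 ⊆ 0---1,010--
  m11 ⊆ -101-,0---1,0--1-,010--
  m13 ⊆ 0---1 [E]
  m14 ⊆ --110,-1-10,0--1-
  m15 ⊆ 0---1,0--1-
  m16 ⊆ 10-0- [E]
  m17 ⊆ -0-01,10-0-
  m20 ⊆ -01--,1-1-0,10-0-
  m21 ⊆ -0-01,-01--,10-0-
  m22 ⊆ --110,-01--,1-1-0
  m23 ⊆ -01-- [E]
  m26 ⊆ -1-10,-101-
  m27 ⊆ -101- [E]
  m28 ⊆ 1-1-0 [E]
  m30 ⊆ --110,-1-10,1-1-0
E = {-01--, -101-, 0---1, 010--, 1-1-0, 10-0-}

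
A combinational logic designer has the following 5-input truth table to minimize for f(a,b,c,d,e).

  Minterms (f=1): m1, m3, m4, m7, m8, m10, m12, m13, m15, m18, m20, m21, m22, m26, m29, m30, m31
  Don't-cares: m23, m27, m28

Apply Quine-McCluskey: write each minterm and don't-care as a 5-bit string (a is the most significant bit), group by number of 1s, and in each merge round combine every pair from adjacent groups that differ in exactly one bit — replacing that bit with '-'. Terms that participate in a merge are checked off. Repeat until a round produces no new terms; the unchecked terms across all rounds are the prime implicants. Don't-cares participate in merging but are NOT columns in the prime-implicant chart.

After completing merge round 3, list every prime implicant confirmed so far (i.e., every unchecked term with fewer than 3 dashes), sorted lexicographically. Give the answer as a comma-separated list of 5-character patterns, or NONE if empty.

--100, --111, -1010, -11-1, -110-, 00-11, 000-1, 01-00, 010-0, 1--10, 11-1-

Round 0: 00001✓ 00011✓ 00100✓ 00111✓ 01000✓ 01010✓ 01100✓ 01101✓ 01111✓ 10010✓ 10100✓ 10101✓ 10110✓ 10111✓ 11010✓ 11011✓ 11100✓ 11101✓ 11110✓ 11111✓
Round 1: -0100✓ -0111✓ -1010 -1100✓ -1101✓ -1111✓ 0-100✓ 0-111✓ 00-11 000-1 01-00 010-0 011-1✓ 0110-✓ 1-010✓ 1-100✓ 1-101✓ 1-110✓ 1-111✓ 10-10✓ 101-0✓ 101-1✓ 1010-✓ 1011-✓ 11-10✓ 11-11✓ 1101-✓ 111-0✓ 111-1✓ 1110-✓ 1111-✓
Round 2: --100 --111 -11-1 -110- 1--10 1-1-0✓ 1-1-1✓ 1-10-✓ 1-11-✓ 101--✓ 11-1- 111--✓
Round 3: 1-1--
PIs = {--100, --111, -1010, -11-1, -110-, 00-11, 000-1, 01-00, 010-0, 1--10, 1-1--, 11-1-}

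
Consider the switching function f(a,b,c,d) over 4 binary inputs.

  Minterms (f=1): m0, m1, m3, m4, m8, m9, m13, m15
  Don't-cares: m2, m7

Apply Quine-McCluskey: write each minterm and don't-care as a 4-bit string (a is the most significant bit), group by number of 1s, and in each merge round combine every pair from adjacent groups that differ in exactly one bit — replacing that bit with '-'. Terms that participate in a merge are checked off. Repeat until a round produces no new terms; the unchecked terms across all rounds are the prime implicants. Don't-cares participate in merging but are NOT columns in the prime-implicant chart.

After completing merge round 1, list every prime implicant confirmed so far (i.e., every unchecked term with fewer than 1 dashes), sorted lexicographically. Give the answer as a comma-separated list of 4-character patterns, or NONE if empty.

Round 0: 0000✓ 0001✓ 0010✓ 0011✓ 0100✓ 0111✓ 1000✓ 1001✓ 1101✓ 1111✓
Round 1: -000✓ -001✓ -111 0-00 0-11 00-0✓ 00-1✓ 000-✓ 001-✓ 1-01 100-✓ 11-1
Round 2: -00- 00--
PIs = {-00-, -111, 0-00, 0-11, 00--, 1-01, 11-1}

NONE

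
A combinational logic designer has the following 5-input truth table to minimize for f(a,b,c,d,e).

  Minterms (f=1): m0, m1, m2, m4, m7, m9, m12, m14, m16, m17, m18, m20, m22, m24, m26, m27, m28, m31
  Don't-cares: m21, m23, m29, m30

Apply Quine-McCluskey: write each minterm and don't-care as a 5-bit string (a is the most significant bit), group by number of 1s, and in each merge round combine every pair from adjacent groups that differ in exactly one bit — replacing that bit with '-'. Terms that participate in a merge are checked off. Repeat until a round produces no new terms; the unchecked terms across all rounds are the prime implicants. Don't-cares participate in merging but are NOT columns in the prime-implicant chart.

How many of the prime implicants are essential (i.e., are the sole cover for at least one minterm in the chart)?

6

size-2^0 implicants → 00000(✓)  00001(✓)  00010(✓)  00100(✓)  00111(✓)  01001(✓)  01100(✓)  01110(✓)  10000(✓)  10001(✓)  10010(✓)  10100(✓)  10101(✓)  10110(✓)  10111(✓)  11000(✓)  11010(✓)  11011(✓)  11100(✓)  11101(✓)  11110(✓)  11111(✓)
size-2^1 implicants → -0000(✓)  -0001(✓)  -0010(✓)  -0100(✓)  -0111  -1100(✓)  -1110(✓)  0-001  0-100(✓)  00-00(✓)  000-0(✓)  0000-(✓)  011-0(✓)  1-000(✓)  1-010(✓)  1-100(✓)  1-101(✓)  1-110(✓)  1-111(✓)  10-00(✓)  10-01(✓)  10-10(✓)  100-0(✓)  1000-(✓)  101-0(✓)  101-1(✓)  1010-(✓)  1011-(✓)  11-00(✓)  11-10(✓)  11-11(✓)  110-0(✓)  1101-(✓)  111-0(✓)  111-1(✓)  1110-(✓)  1111-(✓)
size-2^2 implicants → --100  -0-00  -00-0  -000-  -11-0  1--00(✓)  1--10(✓)  1-0-0(✓)  1-1-0(✓)  1-1-1(✓)  1-10-(✓)  1-11-(✓)  10--0(✓)  10-0-  101--(✓)  11--0(✓)  11-1-  111--(✓)
size-2^3 implicants → 1---0  1-1--
Unchecked terms (primes): --100, -0-00, -00-0, -000-, -0111, -11-0, 0-001, 1---0, 1-1--, 10-0-, 11-1-
Minterm coverage:
  m0 ⊆ -0-00,-00-0,-000-
  m1 ⊆ -000-,0-001
  m2 ⊆ -00-0 [E]
  m4 ⊆ --100,-0-00
  m7 ⊆ -0111 [E]
  m9 ⊆ 0-001 [E]
  m12 ⊆ --100,-11-0
  m14 ⊆ -11-0 [E]
  m16 ⊆ -0-00,-00-0,-000-,1---0,10-0-
  m17 ⊆ -000-,10-0-
  m18 ⊆ -00-0,1---0
  m20 ⊆ --100,-0-00,1---0,1-1--,10-0-
  m22 ⊆ 1---0,1-1--
  m24 ⊆ 1---0 [E]
  m26 ⊆ 1---0,11-1-
  m27 ⊆ 11-1- [E]
  m28 ⊆ --100,-11-0,1---0,1-1--
  m31 ⊆ 1-1--,11-1-
E = {-00-0, -0111, -11-0, 0-001, 1---0, 11-1-}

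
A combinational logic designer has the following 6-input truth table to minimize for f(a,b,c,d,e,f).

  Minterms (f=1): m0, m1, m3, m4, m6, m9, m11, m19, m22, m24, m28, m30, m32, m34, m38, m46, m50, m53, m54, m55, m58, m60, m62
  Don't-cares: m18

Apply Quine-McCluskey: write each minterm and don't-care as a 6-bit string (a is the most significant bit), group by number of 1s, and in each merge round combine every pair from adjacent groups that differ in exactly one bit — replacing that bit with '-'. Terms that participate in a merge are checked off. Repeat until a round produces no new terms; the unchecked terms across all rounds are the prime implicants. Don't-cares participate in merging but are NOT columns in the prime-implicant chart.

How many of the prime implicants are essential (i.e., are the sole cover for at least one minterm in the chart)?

6

[col 0] 000000*, 000001*, 000011*, 000100*, 000110*, 001001*, 001011*, 010010*, 010011*, 010110*, 011000*, 011100*, 011110*, 100000*, 100010*, 100110*, 101110*, 110010*, 110101*, 110110*, 110111*, 111010*, 111100*, 111110*
[col 1] -00000, -00110*, -10010*, -10110*, -11100*, -11110*, 0-0011, 0-0110*, 00-001*, 00-011*, 000-00, 0000-1*, 00000-, 0001-0, 0010-1*, 01-110*, 010-10*, 01001-, 011-00, 0111-0*, 1-0010*, 1-0110*, 1-1110*, 10-110*, 100-10*, 1000-0, 11-010*, 11-110*, 110-10*, 1101-1, 11011-, 111-10*, 1111-0*
[col 2] --0110, -1-110, -10-10, -111-0, 00-0-1, 1--110, 1-0-10, 11--10
Prime implicants: --0110, -00000, -1-110, -10-10, -111-0, 0-0011, 00-0-1, 000-00, 00000-, 0001-0, 01001-, 011-00, 1--110, 1-0-10, 1000-0, 11--10, 1101-1, 11011-
PI chart (minterm → PIs covering it):
  0 | -00000,000-00,00000-
  1 | 00-0-1,00000-
  3 | 0-0011,00-0-1
  4 | 000-00,0001-0
  6 | --0110,0001-0
  9 | 00-0-1  (sole → essential)
  11 | 00-0-1  (sole → essential)
  19 | 0-0011,01001-
  22 | --0110,-1-110,-10-10
  24 | 011-00  (sole → essential)
  28 | -111-0,011-00
  30 | -1-110,-111-0
  32 | -00000,1000-0
  34 | 1-0-10,1000-0
  38 | --0110,1--110,1-0-10
  46 | 1--110  (sole → essential)
  50 | -10-10,1-0-10,11--10
  53 | 1101-1  (sole → essential)
  54 | --0110,-1-110,-10-10,1--110,1-0-10,11--10,11011-
  55 | 1101-1,11011-
  58 | 11--10  (sole → essential)
  60 | -111-0  (sole → essential)
  62 | -1-110,-111-0,1--110,11--10
Essential prime implicants: -111-0, 00-0-1, 011-00, 1--110, 11--10, 1101-1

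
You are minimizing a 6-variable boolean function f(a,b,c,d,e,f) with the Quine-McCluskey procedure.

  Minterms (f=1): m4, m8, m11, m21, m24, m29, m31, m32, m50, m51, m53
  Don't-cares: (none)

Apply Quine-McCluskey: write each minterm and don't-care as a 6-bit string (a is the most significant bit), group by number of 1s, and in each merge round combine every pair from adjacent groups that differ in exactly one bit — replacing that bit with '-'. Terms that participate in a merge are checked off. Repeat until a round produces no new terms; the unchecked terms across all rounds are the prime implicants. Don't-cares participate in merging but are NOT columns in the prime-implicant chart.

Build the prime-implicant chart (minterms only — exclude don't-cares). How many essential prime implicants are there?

[col 0] 000100, 001000*, 001011, 010101*, 011000*, 011101*, 011111*, 100000, 110010*, 110011*, 110101*
[col 1] -10101, 0-1000, 01-101, 0111-1, 11001-
Prime implicants: -10101, 0-1000, 000100, 001011, 01-101, 0111-1, 100000, 11001-
PI chart (minterm → PIs covering it):
  4 | 000100  (sole → essential)
  8 | 0-1000  (sole → essential)
  11 | 001011  (sole → essential)
  21 | -10101,01-101
  24 | 0-1000  (sole → essential)
  29 | 01-101,0111-1
  31 | 0111-1  (sole → essential)
  32 | 100000  (sole → essential)
  50 | 11001-  (sole → essential)
  51 | 11001-  (sole → essential)
  53 | -10101  (sole → essential)
Essential prime implicants: -10101, 0-1000, 000100, 001011, 0111-1, 100000, 11001-

7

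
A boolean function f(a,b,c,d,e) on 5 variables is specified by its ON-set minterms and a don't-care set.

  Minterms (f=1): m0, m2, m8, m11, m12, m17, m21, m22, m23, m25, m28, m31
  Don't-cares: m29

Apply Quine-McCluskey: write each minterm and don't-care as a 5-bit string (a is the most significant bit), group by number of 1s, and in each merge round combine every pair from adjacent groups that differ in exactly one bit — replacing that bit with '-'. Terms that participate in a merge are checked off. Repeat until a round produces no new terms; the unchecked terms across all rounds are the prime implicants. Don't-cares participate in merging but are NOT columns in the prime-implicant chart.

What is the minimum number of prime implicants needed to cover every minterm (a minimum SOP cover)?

[col 0] 00000*, 00010*, 01000*, 01011, 01100*, 10001*, 10101*, 10110*, 10111*, 11001*, 11100*, 11101*, 11111*
[col 1] -1100, 0-000, 000-0, 01-00, 1-001*, 1-101*, 1-111*, 10-01*, 101-1*, 1011-, 11-01*, 111-1*, 1110-
[col 2] 1--01, 1-1-1
Prime implicants: -1100, 0-000, 000-0, 01-00, 01011, 1--01, 1-1-1, 1011-, 1110-
PI chart (minterm → PIs covering it):
  0 | 0-000,000-0
  2 | 000-0  (sole → essential)
  8 | 0-000,01-00
  11 | 01011  (sole → essential)
  12 | -1100,01-00
  17 | 1--01  (sole → essential)
  21 | 1--01,1-1-1
  22 | 1011-  (sole → essential)
  23 | 1-1-1,1011-
  25 | 1--01  (sole → essential)
  28 | -1100,1110-
  31 | 1-1-1  (sole → essential)
Essential prime implicants: 000-0, 01011, 1--01, 1-1-1, 1011-
Petrick residual → -1100, 0-000
Minimum SOP uses 7 PIs: bcd'e' + a'c'd'e' + a'b'c'e' + a'bc'de + ad'e + ace + ab'cd

7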